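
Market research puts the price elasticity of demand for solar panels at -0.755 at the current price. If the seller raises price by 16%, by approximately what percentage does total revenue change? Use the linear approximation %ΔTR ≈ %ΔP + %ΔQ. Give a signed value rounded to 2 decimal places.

+3.92%

%ΔQ ≈ Ed × %ΔP = (-0.755) × (+16%) = -12.0800%
%ΔTR ≈ %ΔP + %ΔQ = (+16%) + (-12.0800%) = +3.9200%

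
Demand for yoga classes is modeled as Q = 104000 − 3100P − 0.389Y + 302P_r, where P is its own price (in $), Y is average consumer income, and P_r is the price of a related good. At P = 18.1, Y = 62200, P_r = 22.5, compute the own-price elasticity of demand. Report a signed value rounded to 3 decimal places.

At the given values, Q = 104000 − 3100(18.1) − 0.389(62200) + 302(22.5) = 30489.2.
∂Q/∂P = −3100.
E = (-3100) × (18.1/30489.2) = -1.84032…

-1.840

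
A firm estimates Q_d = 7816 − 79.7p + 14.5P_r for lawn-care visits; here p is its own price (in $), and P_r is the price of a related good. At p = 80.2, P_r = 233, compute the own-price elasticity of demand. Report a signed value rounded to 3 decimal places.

-1.331

At the given values, Q_d = 7816 − 79.7(80.2) + 14.5(233) = 4802.56.
∂Q_d/∂p = −79.7.
E = (-79.7) × (80.2/4802.56) = -1.33094…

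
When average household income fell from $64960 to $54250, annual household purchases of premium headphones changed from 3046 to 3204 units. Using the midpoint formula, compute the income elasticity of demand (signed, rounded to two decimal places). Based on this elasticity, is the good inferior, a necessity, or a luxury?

%ΔQ = (3204 − 3046)/[( 3046 + 3204)/2] = 158/3125 = 0.05056
%ΔIncome = (54250 − 64960)/[( 64960 + 54250)/2] = -10710/59605 = -0.179682…
E_income = (158/3125) / (-10710/59605) = -0.2813…
E_income < 0 ⇒ inferior good.

-0.28; inferior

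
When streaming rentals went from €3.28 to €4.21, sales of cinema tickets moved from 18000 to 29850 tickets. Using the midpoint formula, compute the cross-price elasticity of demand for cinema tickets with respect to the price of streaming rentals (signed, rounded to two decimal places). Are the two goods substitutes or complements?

%ΔQ_{cinema tickets} = (29850 − 18000)/avg = 11850/23925 = 0.495297…
%ΔP_{streaming rentals} = (4.21 − 3.28)/avg = 0.93/3.745 = 0.248331…
E_cross = (11850/23925) / (0.93/3.745) = 1.9945…
E_cross > 0 ⇒ the goods are substitutes.

1.99; substitutes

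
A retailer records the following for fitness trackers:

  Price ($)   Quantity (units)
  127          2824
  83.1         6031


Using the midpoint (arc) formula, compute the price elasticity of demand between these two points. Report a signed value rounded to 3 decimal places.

-1.733

%ΔQ = (6031 − 2824) / [(2824 + 6031)/2] = 3207/4427.5 = 0.724336…
%ΔP = (83.1 − 127) / [(127 + 83.1)/2] = -43.9/105.05 = -0.417896…
Arc Ed = %ΔQ / %ΔP = (3207/4427.5) / (-43.9/105.05) = -1.73329…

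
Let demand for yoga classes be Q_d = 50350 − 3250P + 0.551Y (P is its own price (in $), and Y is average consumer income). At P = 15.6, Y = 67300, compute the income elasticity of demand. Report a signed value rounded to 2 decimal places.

1.01

At the given values, Q_d = 50350 − 3250(15.6) + 0.551(67300) = 36732.3.
∂Q_d/∂Y = 0.551.
E = (0.551) × (67300/36732.3) = 1.0095…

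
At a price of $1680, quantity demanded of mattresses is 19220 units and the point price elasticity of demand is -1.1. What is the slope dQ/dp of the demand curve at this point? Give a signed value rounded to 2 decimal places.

-12.58

Ed = (dQ/dp)·(p/Q) ⇒ dQ/dp = Ed·Q/p = (-1.1)·19220/1680 = -12.5845…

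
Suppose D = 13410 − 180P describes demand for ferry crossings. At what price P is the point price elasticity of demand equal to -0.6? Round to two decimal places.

Ed = −180P/(13410 − 180P). Set this equal to -0.6:
180P = 0.6·(13410 − 180P) ⇒ 180P(1 + 0.6) = 0.6·13410
P = 0.6·13410 / (180·1.6) = 27.9375

27.94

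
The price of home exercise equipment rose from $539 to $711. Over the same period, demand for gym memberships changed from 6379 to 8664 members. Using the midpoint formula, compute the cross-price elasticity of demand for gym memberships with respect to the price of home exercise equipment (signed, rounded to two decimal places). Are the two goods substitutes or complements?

%ΔQ_{gym memberships} = (8664 − 6379)/avg = 2285/7521.5 = 0.303795…
%ΔP_{home exercise equipment} = (711 − 539)/avg = 172/625 = 0.2752
E_cross = (2285/7521.5) / (172/625) = 1.1039…
E_cross > 0 ⇒ the goods are substitutes.

1.10; substitutes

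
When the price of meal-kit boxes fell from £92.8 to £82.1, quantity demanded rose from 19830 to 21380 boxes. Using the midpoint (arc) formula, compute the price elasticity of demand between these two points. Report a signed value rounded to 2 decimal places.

%ΔQ = (21380 − 19830) / [(19830 + 21380)/2] = 1550/20605 = 0.075224…
%ΔP = (82.1 − 92.8) / [(92.8 + 82.1)/2] = -10.7/87.45 = -0.122355…
Arc Ed = %ΔQ / %ΔP = (1550/20605) / (-10.7/87.45) = -0.6148…

-0.61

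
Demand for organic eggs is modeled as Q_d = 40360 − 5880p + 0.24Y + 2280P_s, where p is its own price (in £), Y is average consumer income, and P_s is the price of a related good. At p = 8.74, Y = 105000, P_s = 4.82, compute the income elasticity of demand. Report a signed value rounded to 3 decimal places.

At the given values, Q_d = 40360 − 5880(8.74) + 0.24(105000) + 2280(4.82) = 25158.4.
∂Q_d/∂Y = 0.24.
E = (0.24) × (105000/25158.4) = 1.00165…

1.002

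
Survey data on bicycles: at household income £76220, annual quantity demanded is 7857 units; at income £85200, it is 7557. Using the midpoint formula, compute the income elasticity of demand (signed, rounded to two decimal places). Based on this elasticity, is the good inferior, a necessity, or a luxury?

%ΔQ = (7557 − 7857)/[( 7857 + 7557)/2] = -300/7707 = -0.038925…
%ΔIncome = (85200 − 76220)/[( 76220 + 85200)/2] = 8980/80710 = 0.111262…
E_income = (-300/7707) / (8980/80710) = -0.3498…
E_income < 0 ⇒ inferior good.

-0.35; inferior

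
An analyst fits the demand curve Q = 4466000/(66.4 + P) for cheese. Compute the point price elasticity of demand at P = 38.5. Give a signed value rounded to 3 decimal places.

dQ/dP = −4466000/(66.4 + P)² = -405.852. At P = 38.5, Q = 42573.9.
Ed = (dQ/dP)·(P/Q) = (-405.852) × (38.5/42573.9) = -0.36701…

-0.367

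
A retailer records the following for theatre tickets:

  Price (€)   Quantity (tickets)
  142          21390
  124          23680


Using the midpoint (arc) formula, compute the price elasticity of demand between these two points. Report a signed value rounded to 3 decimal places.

-0.751

%ΔQ = (23680 − 21390) / [(21390 + 23680)/2] = 2290/22535 = 0.101619…
%ΔP = (124 − 142) / [(142 + 124)/2] = -18/133 = -0.135338…
Arc Ed = %ΔQ / %ΔP = (2290/22535) / (-18/133) = -0.75085…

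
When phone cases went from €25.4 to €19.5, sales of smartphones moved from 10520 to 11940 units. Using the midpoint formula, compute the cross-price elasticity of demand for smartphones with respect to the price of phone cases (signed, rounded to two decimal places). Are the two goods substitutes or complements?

%ΔQ_{smartphones} = (11940 − 10520)/avg = 1420/11230 = 0.126447…
%ΔP_{phone cases} = (19.5 − 25.4)/avg = -5.9/22.45 = -0.262806…
E_cross = (1420/11230) / (-5.9/22.45) = -0.4811…
E_cross < 0 ⇒ the goods are complements.

-0.48; complements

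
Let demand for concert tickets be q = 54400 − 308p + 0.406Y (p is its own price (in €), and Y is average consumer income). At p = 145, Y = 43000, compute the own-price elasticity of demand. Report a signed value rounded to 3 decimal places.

At the given values, q = 54400 − 308(145) + 0.406(43000) = 27198.
∂q/∂p = −308.
E = (-308) × (145/27198) = -1.64203…

-1.642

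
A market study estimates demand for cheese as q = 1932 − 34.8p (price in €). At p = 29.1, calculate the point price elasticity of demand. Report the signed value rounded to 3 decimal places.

dq/dp = −34.8. At p = 29.1, q = 1932 − 34.8(29.1) = 919.32.
Ed = (dq/dp)·(p/q) = −34.8 × (29.1/919.32) = -1.10155…

-1.102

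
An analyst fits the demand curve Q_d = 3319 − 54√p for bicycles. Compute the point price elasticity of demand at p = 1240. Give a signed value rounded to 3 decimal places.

-0.671

dQ_d/dp = −54/(2√p) = -0.766748. At p = 1240, Q_d = 1417.46.
Ed = (dQ_d/dp)·(p/Q_d) = (-0.766748) × (1240/1417.46) = -0.67075…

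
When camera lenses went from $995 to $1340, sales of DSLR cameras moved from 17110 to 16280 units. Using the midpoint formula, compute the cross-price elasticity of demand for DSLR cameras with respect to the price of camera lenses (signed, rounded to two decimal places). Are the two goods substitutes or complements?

-0.17; complements

%ΔQ_{DSLR cameras} = (16280 − 17110)/avg = -830/16695 = -0.049715…
%ΔP_{camera lenses} = (1340 − 995)/avg = 345/1167.5 = 0.295503…
E_cross = (-830/16695) / (345/1167.5) = -0.1682…
E_cross < 0 ⇒ the goods are complements.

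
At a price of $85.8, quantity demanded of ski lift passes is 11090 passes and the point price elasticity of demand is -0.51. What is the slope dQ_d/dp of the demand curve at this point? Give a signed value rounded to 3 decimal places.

Ed = (dQ_d/dp)·(p/Q_d) ⇒ dQ_d/dp = Ed·Q_d/p = (-0.51)·11090/85.8 = -65.91958…

-65.920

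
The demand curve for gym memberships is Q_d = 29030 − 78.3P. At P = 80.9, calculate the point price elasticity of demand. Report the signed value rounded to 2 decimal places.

-0.28

dQ_d/dP = −78.3. At P = 80.9, Q_d = 29030 − 78.3(80.9) = 22695.53.
Ed = (dQ_d/dP)·(P/Q_d) = −78.3 × (80.9/22695.53) = -0.2791…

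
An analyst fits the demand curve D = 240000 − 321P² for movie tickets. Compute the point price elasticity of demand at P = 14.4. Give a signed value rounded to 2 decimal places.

dD/dP = −2·321·P = -9244.8. At P = 14.4, D = 173437.44.
Ed = (dD/dP)·(P/D) = (-9244.8) × (14.4/173437.44) = -0.7675…

-0.77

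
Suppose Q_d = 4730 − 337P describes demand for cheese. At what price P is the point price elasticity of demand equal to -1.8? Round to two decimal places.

9.02

Ed = −337P/(4730 − 337P). Set this equal to -1.8:
337P = 1.8·(4730 − 337P) ⇒ 337P(1 + 1.8) = 1.8·4730
P = 1.8·4730 / (337·2.8) = 9.0228…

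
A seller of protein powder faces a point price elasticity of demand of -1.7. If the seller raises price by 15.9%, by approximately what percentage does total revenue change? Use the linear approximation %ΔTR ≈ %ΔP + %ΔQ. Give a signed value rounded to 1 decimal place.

%ΔQ ≈ Ed × %ΔP = (-1.7) × (+15.9%) = -27.0300%
%ΔTR ≈ %ΔP + %ΔQ = (+15.9%) + (-27.0300%) = -11.1300%

-11.1%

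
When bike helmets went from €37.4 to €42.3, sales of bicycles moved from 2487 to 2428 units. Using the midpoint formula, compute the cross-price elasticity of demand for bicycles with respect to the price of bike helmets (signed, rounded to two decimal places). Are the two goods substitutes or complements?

-0.20; complements

%ΔQ_{bicycles} = (2428 − 2487)/avg = -59/2457.5 = -0.024008…
%ΔP_{bike helmets} = (42.3 − 37.4)/avg = 4.9/39.85 = 0.122961…
E_cross = (-59/2457.5) / (4.9/39.85) = -0.1952…
E_cross < 0 ⇒ the goods are complements.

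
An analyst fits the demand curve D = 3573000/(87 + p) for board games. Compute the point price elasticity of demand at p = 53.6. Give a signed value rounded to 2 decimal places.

dD/dp = −3573000/(87 + p)² = -180.743. At p = 53.6, D = 25412.5.
Ed = (dD/dp)·(p/D) = (-180.743) × (53.6/25412.5) = -0.3812…

-0.38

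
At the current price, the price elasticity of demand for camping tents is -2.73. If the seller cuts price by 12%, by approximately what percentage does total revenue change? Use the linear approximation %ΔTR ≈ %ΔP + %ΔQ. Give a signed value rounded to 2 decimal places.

+20.76%

%ΔQ ≈ Ed × %ΔP = (-2.73) × (-12%) = +32.7600%
%ΔTR ≈ %ΔP + %ΔQ = (-12%) + (+32.7600%) = +20.7600%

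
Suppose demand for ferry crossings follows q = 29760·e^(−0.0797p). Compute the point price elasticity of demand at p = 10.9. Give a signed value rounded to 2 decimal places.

dq/dp = −0.0797·q = -994.962. At p = 10.9, q = 12483.8.
Ed = (dq/dp)·(p/q) = (-994.962) × (10.9/12483.8) = -0.8687…

-0.87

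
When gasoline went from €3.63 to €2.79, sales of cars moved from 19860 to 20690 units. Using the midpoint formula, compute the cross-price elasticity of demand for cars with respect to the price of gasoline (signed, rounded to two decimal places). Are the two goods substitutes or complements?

-0.16; complements

%ΔQ_{cars} = (20690 − 19860)/avg = 830/20275 = 0.040937…
%ΔP_{gasoline} = (2.79 − 3.63)/avg = -0.84/3.21 = -0.261682…
E_cross = (830/20275) / (-0.84/3.21) = -0.1564…
E_cross < 0 ⇒ the goods are complements.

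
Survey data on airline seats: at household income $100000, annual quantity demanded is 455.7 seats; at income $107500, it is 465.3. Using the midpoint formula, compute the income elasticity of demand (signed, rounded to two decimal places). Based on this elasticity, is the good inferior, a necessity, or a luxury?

0.29; necessity

%ΔQ = (465.3 − 455.7)/[( 455.7 + 465.3)/2] = 9.6/460.5 = 0.020846…
%ΔIncome = (107500 − 100000)/[( 100000 + 107500)/2] = 7500/103750 = 0.072289…
E_income = (9.6/460.5) / (7500/103750) = 0.2883…
0 < E_income < 1 ⇒ normal good, necessity.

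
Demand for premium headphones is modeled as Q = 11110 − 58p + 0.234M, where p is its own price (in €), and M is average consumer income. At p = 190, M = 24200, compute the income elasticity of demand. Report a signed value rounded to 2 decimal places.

0.98

At the given values, Q = 11110 − 58(190) + 0.234(24200) = 5752.8.
∂Q/∂M = 0.234.
E = (0.234) × (24200/5752.8) = 0.9843…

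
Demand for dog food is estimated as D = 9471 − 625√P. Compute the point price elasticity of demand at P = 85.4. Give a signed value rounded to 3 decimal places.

-0.782

dD/dP = −625/(2√P) = -33.8159. At P = 85.4, D = 3695.24.
Ed = (dD/dP)·(P/D) = (-33.8159) × (85.4/3695.24) = -0.78151…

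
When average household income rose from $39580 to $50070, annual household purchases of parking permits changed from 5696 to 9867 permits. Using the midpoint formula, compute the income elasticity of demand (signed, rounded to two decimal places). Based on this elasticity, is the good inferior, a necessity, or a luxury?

2.29; luxury

%ΔQ = (9867 − 5696)/[( 5696 + 9867)/2] = 4171/7781.5 = 0.536014…
%ΔIncome = (50070 − 39580)/[( 39580 + 50070)/2] = 10490/44825 = 0.234021…
E_income = (4171/7781.5) / (10490/44825) = 2.2904…
E_income > 1 ⇒ normal good, luxury.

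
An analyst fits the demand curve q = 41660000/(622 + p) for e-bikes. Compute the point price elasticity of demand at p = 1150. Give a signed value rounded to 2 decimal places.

dq/dp = −41660000/(622 + p)² = -13.2676. At p = 1150, q = 23510.2.
Ed = (dq/dp)·(p/q) = (-13.2676) × (1150/23510.2) = -0.6489…

-0.65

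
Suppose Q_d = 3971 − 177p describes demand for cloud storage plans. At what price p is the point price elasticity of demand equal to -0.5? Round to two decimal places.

Ed = −177p/(3971 − 177p). Set this equal to -0.5:
177p = 0.5·(3971 − 177p) ⇒ 177p(1 + 0.5) = 0.5·3971
p = 0.5·3971 / (177·1.5) = 7.4783…

7.48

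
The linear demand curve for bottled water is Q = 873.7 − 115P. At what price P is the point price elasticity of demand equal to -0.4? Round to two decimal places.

2.17

Ed = −115P/(873.7 − 115P). Set this equal to -0.4:
115P = 0.4·(873.7 − 115P) ⇒ 115P(1 + 0.4) = 0.4·873.7
P = 0.4·873.7 / (115·1.4) = 2.1706…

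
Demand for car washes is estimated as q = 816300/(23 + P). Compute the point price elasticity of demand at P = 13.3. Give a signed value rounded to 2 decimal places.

-0.37

dq/dP = −816300/(23 + P)² = -619.493. At P = 13.3, q = 22487.6.
Ed = (dq/dP)·(P/q) = (-619.493) × (13.3/22487.6) = -0.3663…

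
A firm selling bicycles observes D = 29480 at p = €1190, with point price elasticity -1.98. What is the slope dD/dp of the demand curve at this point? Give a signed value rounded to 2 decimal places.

Ed = (dD/dp)·(p/D) ⇒ dD/dp = Ed·D/p = (-1.98)·29480/1190 = -49.0507…

-49.05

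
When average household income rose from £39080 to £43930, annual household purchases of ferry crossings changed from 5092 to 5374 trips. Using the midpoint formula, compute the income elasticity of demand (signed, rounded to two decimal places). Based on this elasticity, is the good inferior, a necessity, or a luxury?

0.46; necessity

%ΔQ = (5374 − 5092)/[( 5092 + 5374)/2] = 282/5233 = 0.053888…
%ΔIncome = (43930 − 39080)/[( 39080 + 43930)/2] = 4850/41505 = 0.116853…
E_income = (282/5233) / (4850/41505) = 0.4611…
0 < E_income < 1 ⇒ normal good, necessity.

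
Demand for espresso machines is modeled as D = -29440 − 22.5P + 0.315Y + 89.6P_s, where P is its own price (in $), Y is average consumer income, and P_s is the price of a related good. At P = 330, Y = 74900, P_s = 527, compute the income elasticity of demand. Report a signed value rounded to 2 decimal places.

At the given values, D = -29440 − 22.5(330) + 0.315(74900) + 89.6(527) = 33947.7.
∂D/∂Y = 0.315.
E = (0.315) × (74900/33947.7) = 0.6949…

0.69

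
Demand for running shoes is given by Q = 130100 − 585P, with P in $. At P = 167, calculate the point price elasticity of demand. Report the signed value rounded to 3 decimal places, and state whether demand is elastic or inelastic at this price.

dQ/dP = −585. At P = 167, Q = 130100 − 585(167) = 32405.
Ed = (dQ/dP)·(P/Q) = −585 × (167/32405) = -3.01481…
|Ed| = 3.015 > 1, so demand is elastic.

-3.015; elastic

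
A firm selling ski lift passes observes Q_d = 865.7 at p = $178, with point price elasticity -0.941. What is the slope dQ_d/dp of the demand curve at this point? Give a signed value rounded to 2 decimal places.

Ed = (dQ_d/dp)·(p/Q_d) ⇒ dQ_d/dp = Ed·Q_d/p = (-0.941)·865.7/178 = -4.5765…

-4.58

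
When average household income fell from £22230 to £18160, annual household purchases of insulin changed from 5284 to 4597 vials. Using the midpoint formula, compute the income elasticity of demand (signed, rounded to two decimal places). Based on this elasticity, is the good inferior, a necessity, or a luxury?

0.69; necessity

%ΔQ = (4597 − 5284)/[( 5284 + 4597)/2] = -687/4940.5 = -0.139054…
%ΔIncome = (18160 − 22230)/[( 22230 + 18160)/2] = -4070/20195 = -0.201535…
E_income = (-687/4940.5) / (-4070/20195) = 0.6899…
0 < E_income < 1 ⇒ normal good, necessity.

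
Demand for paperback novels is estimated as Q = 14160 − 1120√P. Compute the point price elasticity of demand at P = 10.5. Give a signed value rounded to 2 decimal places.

-0.17

dQ/dP = −1120/(2√P) = -172.82. At P = 10.5, Q = 10530.8.
Ed = (dQ/dP)·(P/Q) = (-172.82) × (10.5/10530.8) = -0.1723…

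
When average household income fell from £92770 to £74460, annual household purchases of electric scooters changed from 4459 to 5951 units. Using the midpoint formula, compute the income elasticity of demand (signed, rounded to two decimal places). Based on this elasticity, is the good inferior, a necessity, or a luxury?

-1.31; inferior

%ΔQ = (5951 − 4459)/[( 4459 + 5951)/2] = 1492/5205 = 0.286647…
%ΔIncome = (74460 − 92770)/[( 92770 + 74460)/2] = -18310/83615 = -0.218979…
E_income = (1492/5205) / (-18310/83615) = -1.3090…
E_income < 0 ⇒ inferior good.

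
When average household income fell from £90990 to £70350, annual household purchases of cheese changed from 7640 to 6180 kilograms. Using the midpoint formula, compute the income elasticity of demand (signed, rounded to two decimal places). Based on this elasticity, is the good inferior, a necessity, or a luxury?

%ΔQ = (6180 − 7640)/[( 7640 + 6180)/2] = -1460/6910 = -0.211287…
%ΔIncome = (70350 − 90990)/[( 90990 + 70350)/2] = -20640/80670 = -0.255857…
E_income = (-1460/6910) / (-20640/80670) = 0.8258…
0 < E_income < 1 ⇒ normal good, necessity.

0.83; necessity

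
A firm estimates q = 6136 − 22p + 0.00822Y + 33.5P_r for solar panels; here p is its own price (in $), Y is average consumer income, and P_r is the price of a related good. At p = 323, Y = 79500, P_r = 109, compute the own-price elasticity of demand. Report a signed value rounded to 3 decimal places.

-2.131

At the given values, q = 6136 − 22(323) + 0.00822(79500) + 33.5(109) = 3334.99.
∂q/∂p = −22.
E = (-22) × (323/3334.99) = -2.13074…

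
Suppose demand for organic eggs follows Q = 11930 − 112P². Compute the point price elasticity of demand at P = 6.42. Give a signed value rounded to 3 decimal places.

dQ/dP = −2·112·P = -1438.08. At P = 6.42, Q = 7313.7632.
Ed = (dQ/dP)·(P/Q) = (-1438.08) × (6.42/7313.7632) = -1.26234…

-1.262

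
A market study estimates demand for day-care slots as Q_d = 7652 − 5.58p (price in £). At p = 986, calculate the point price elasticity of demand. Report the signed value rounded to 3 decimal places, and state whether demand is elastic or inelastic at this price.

dQ_d/dp = −5.58. At p = 986, Q_d = 7652 − 5.58(986) = 2150.12.
Ed = (dQ_d/dp)·(p/Q_d) = −5.58 × (986/2150.12) = -2.55887…
|Ed| = 2.559 > 1, so demand is elastic.

-2.559; elastic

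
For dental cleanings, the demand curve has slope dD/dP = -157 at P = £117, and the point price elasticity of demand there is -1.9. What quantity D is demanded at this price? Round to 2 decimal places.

9667.89

Ed = (dD/dP)·(P/D) ⇒ D = (dD/dP)·P/Ed = (-157)·117/(-1.9) = 9667.8947…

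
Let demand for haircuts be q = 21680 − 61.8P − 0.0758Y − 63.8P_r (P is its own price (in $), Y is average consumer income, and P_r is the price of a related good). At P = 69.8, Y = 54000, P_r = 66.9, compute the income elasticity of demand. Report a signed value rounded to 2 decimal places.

At the given values, q = 21680 − 61.8(69.8) − 0.0758(54000) − 63.8(66.9) = 9004.94.
∂q/∂Y = -0.0758.
E = (-0.0758) × (54000/9004.94) = -0.4545…

-0.45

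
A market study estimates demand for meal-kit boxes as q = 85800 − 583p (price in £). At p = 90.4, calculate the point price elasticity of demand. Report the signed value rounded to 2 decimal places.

dq/dp = −583. At p = 90.4, q = 85800 − 583(90.4) = 33096.8.
Ed = (dq/dp)·(p/q) = −583 × (90.4/33096.8) = -1.5923…

-1.59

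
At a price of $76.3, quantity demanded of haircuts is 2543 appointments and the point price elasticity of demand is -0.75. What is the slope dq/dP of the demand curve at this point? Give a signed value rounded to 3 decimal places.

-24.997

Ed = (dq/dP)·(P/q) ⇒ dq/dP = Ed·q/P = (-0.75)·2543/76.3 = -24.99672…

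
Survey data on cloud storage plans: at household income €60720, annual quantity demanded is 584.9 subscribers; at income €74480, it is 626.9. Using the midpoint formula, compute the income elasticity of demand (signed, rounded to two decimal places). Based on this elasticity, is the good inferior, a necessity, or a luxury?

0.34; necessity

%ΔQ = (626.9 − 584.9)/[( 584.9 + 626.9)/2] = 42/605.9 = 0.069318…
%ΔIncome = (74480 − 60720)/[( 60720 + 74480)/2] = 13760/67600 = 0.203550…
E_income = (42/605.9) / (13760/67600) = 0.3405…
0 < E_income < 1 ⇒ normal good, necessity.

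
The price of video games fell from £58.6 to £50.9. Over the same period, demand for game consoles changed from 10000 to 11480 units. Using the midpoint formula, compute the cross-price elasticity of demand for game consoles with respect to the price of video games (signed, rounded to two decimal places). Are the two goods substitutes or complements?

%ΔQ_{game consoles} = (11480 − 10000)/avg = 1480/10740 = 0.137802…
%ΔP_{video games} = (50.9 − 58.6)/avg = -7.7/54.75 = -0.140639…
E_cross = (1480/10740) / (-7.7/54.75) = -0.9798…
E_cross < 0 ⇒ the goods are complements.

-0.98; complements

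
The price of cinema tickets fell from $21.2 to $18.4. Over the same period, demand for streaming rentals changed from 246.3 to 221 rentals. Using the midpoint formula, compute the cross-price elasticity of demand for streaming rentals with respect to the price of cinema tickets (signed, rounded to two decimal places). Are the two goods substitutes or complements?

%ΔQ_{streaming rentals} = (221 − 246.3)/avg = -25.3/233.65 = -0.108281…
%ΔP_{cinema tickets} = (18.4 − 21.2)/avg = -2.8/19.8 = -0.141414…
E_cross = (-25.3/233.65) / (-2.8/19.8) = 0.7657…
E_cross > 0 ⇒ the goods are substitutes.

0.77; substitutes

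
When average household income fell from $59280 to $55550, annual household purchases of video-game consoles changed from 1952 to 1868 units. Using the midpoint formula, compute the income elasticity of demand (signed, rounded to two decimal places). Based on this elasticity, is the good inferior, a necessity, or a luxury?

%ΔQ = (1868 − 1952)/[( 1952 + 1868)/2] = -84/1910 = -0.043979…
%ΔIncome = (55550 − 59280)/[( 59280 + 55550)/2] = -3730/57415 = -0.064965…
E_income = (-84/1910) / (-3730/57415) = 0.6769…
0 < E_income < 1 ⇒ normal good, necessity.

0.68; necessity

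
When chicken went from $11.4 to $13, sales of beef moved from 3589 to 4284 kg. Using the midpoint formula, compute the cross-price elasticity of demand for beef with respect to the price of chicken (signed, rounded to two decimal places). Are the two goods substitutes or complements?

1.35; substitutes

%ΔQ_{beef} = (4284 − 3589)/avg = 695/3936.5 = 0.176552…
%ΔP_{chicken} = (13 − 11.4)/avg = 1.6/12.2 = 0.131147…
E_cross = (695/3936.5) / (1.6/12.2) = 1.3462…
E_cross > 0 ⇒ the goods are substitutes.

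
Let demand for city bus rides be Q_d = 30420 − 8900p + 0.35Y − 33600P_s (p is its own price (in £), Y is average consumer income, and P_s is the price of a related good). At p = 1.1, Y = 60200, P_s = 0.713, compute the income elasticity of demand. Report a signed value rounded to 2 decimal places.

1.19

At the given values, Q_d = 30420 − 8900(1.1) + 0.35(60200) − 33600(0.713) = 17743.2.
∂Q_d/∂Y = 0.35.
E = (0.35) × (60200/17743.2) = 1.1874…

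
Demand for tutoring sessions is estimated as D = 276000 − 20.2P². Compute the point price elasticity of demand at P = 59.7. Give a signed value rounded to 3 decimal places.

dD/dP = −2·20.2·P = -2411.88. At P = 59.7, D = 204005.382.
Ed = (dD/dP)·(P/D) = (-2411.88) × (59.7/204005.382) = -0.70581…

-0.706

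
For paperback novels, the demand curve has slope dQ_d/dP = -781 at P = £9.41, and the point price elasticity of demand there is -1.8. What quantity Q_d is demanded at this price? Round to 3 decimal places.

4082.894

Ed = (dQ_d/dP)·(P/Q_d) ⇒ Q_d = (dQ_d/dP)·P/Ed = (-781)·9.41/(-1.8) = 4082.89444…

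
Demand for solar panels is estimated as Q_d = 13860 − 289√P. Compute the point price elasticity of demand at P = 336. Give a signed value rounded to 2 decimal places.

-0.31

dQ_d/dP = −289/(2√P) = -7.88312. At P = 336, Q_d = 8562.54.
Ed = (dQ_d/dP)·(P/Q_d) = (-7.88312) × (336/8562.54) = -0.3093…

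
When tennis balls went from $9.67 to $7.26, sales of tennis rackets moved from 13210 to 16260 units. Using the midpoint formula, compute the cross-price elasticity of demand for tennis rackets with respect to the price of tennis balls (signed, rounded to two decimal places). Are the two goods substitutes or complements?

%ΔQ_{tennis rackets} = (16260 − 13210)/avg = 3050/14735 = 0.206990…
%ΔP_{tennis balls} = (7.26 − 9.67)/avg = -2.41/8.465 = -0.284701…
E_cross = (3050/14735) / (-2.41/8.465) = -0.7270…
E_cross < 0 ⇒ the goods are complements.

-0.73; complements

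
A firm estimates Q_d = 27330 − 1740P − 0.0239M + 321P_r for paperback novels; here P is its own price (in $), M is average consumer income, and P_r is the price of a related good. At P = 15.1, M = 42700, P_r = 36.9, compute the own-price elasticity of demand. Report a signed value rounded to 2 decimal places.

-2.21

At the given values, Q_d = 27330 − 1740(15.1) − 0.0239(42700) + 321(36.9) = 11880.37.
∂Q_d/∂P = −1740.
E = (-1740) × (15.1/11880.37) = -2.2115…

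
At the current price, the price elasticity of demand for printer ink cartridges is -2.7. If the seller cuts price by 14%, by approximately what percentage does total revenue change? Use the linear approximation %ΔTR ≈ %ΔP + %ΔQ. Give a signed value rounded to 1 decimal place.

+23.8%

%ΔQ ≈ Ed × %ΔP = (-2.7) × (-14%) = +37.8000%
%ΔTR ≈ %ΔP + %ΔQ = (-14%) + (+37.8000%) = +23.8000%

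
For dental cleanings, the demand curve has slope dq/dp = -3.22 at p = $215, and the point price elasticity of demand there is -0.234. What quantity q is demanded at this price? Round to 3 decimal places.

Ed = (dq/dp)·(p/q) ⇒ q = (dq/dp)·p/Ed = (-3.22)·215/(-0.234) = 2958.54700…

2958.547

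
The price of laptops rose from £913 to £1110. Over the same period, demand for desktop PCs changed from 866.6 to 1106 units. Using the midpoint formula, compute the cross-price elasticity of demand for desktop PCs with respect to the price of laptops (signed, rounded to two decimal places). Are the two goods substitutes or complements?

%ΔQ_{desktop PCs} = (1106 − 866.6)/avg = 239.4/986.3 = 0.242725…
%ΔP_{laptops} = (1110 − 913)/avg = 197/1011.5 = 0.194760…
E_cross = (239.4/986.3) / (197/1011.5) = 1.2462…
E_cross > 0 ⇒ the goods are substitutes.

1.25; substitutes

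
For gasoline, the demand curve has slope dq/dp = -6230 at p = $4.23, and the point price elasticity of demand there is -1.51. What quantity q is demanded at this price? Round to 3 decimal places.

17452.252

Ed = (dq/dp)·(p/q) ⇒ q = (dq/dp)·p/Ed = (-6230)·4.23/(-1.51) = 17452.25165…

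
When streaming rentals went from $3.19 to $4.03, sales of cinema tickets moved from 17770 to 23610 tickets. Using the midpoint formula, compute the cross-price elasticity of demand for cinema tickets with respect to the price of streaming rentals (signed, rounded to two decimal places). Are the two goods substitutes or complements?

%ΔQ_{cinema tickets} = (23610 − 17770)/avg = 5840/20690 = 0.282261…
%ΔP_{streaming rentals} = (4.03 − 3.19)/avg = 0.84/3.61 = 0.232686…
E_cross = (5840/20690) / (0.84/3.61) = 1.2130…
E_cross > 0 ⇒ the goods are substitutes.

1.21; substitutes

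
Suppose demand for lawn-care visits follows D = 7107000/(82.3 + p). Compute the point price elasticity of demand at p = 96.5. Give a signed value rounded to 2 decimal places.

dD/dp = −7107000/(82.3 + p)² = -222.306. At p = 96.5, D = 39748.3.
Ed = (dD/dp)·(p/D) = (-222.306) × (96.5/39748.3) = -0.5397…

-0.54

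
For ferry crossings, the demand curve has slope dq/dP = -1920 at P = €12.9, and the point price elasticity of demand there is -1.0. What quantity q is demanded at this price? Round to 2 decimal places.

24768.00

Ed = (dq/dP)·(P/q) ⇒ q = (dq/dP)·P/Ed = (-1920)·12.9/(-1.0) = 24768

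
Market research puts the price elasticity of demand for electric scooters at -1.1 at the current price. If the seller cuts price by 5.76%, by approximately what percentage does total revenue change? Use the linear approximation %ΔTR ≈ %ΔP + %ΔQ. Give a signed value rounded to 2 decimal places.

%ΔQ ≈ Ed × %ΔP = (-1.1) × (-5.76%) = +6.3360%
%ΔTR ≈ %ΔP + %ΔQ = (-5.76%) + (+6.3360%) = +0.5760%

+0.58%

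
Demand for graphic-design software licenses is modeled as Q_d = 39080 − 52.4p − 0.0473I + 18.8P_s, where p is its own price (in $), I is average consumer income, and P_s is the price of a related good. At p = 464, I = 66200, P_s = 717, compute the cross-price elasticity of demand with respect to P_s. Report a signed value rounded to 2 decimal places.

At the given values, Q_d = 39080 − 52.4(464) − 0.0473(66200) + 18.8(717) = 25114.74.
∂Q_d/∂P_s = 18.8.
E = (18.8) × (717/25114.74) = 0.5367…

0.54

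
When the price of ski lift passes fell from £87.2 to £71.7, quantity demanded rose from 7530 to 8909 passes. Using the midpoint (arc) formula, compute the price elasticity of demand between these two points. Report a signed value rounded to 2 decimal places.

-0.86

%ΔQ = (8909 − 7530) / [(7530 + 8909)/2] = 1379/8219.5 = 0.167771…
%ΔP = (71.7 − 87.2) / [(87.2 + 71.7)/2] = -15.5/79.45 = -0.195091…
Arc Ed = %ΔQ / %ΔP = (1379/8219.5) / (-15.5/79.45) = -0.8599…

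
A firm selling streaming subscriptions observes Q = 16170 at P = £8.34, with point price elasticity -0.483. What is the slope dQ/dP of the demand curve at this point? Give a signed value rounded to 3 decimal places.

-936.464

Ed = (dQ/dP)·(P/Q) ⇒ dQ/dP = Ed·Q/P = (-0.483)·16170/8.34 = -936.46402…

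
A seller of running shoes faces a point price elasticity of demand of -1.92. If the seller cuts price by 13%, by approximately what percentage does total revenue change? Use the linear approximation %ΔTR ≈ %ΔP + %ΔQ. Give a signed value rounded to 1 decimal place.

%ΔQ ≈ Ed × %ΔP = (-1.92) × (-13%) = +24.9600%
%ΔTR ≈ %ΔP + %ΔQ = (-13%) + (+24.9600%) = +11.9600%

+12.0%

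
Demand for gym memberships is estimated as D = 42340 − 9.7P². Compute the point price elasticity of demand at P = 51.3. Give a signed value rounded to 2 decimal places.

dD/dP = −2·9.7·P = -995.22. At P = 51.3, D = 16812.607.
Ed = (dD/dP)·(P/D) = (-995.22) × (51.3/16812.607) = -3.0366…

-3.04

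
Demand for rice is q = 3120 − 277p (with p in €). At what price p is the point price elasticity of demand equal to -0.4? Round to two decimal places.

3.22

Ed = −277p/(3120 − 277p). Set this equal to -0.4:
277p = 0.4·(3120 − 277p) ⇒ 277p(1 + 0.4) = 0.4·3120
p = 0.4·3120 / (277·1.4) = 3.2181…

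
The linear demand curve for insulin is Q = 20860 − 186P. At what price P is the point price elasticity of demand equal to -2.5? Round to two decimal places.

80.11

Ed = −186P/(20860 − 186P). Set this equal to -2.5:
186P = 2.5·(20860 − 186P) ⇒ 186P(1 + 2.5) = 2.5·20860
P = 2.5·20860 / (186·3.5) = 80.1075…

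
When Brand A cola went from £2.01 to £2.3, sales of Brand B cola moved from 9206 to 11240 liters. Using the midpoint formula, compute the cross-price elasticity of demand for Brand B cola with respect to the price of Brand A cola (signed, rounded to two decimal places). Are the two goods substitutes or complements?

%ΔQ_{Brand B cola} = (11240 − 9206)/avg = 2034/10223 = 0.198963…
%ΔP_{Brand A cola} = (2.3 − 2.01)/avg = 0.29/2.155 = 0.134570…
E_cross = (2034/10223) / (0.29/2.155) = 1.4785…
E_cross > 0 ⇒ the goods are substitutes.

1.48; substitutes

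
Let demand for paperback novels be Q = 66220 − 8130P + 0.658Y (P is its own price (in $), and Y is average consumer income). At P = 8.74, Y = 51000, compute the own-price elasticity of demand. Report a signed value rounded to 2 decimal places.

-2.47

At the given values, Q = 66220 − 8130(8.74) + 0.658(51000) = 28721.8.
∂Q/∂P = −8130.
E = (-8130) × (8.74/28721.8) = -2.4739…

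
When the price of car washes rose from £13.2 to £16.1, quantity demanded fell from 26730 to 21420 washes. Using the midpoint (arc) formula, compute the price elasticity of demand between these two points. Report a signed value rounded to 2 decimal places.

-1.11

%ΔQ = (21420 − 26730) / [(26730 + 21420)/2] = -5310/24075 = -0.220560…
%ΔP = (16.1 − 13.2) / [(13.2 + 16.1)/2] = 2.9/14.65 = 0.197952…
Arc Ed = %ΔQ / %ΔP = (-5310/24075) / (2.9/14.65) = -1.1142…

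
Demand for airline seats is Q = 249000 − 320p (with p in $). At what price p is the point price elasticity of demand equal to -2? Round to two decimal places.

518.75

Ed = −320p/(249000 − 320p). Set this equal to -2:
320p = 2·(249000 − 320p) ⇒ 320p(1 + 2) = 2·249000
p = 2·249000 / (320·3) = 518.75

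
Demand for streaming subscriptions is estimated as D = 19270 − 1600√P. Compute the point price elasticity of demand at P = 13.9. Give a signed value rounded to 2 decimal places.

-0.22

dD/dP = −1600/(2√P) = -214.577. At P = 13.9, D = 13304.8.
Ed = (dD/dP)·(P/D) = (-214.577) × (13.9/13304.8) = -0.2241…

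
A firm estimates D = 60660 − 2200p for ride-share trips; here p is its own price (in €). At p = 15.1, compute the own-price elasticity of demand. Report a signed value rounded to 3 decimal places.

-1.211

At the given values, D = 60660 − 2200(15.1) = 27440.
∂D/∂p = −2200.
E = (-2200) × (15.1/27440) = -1.21064…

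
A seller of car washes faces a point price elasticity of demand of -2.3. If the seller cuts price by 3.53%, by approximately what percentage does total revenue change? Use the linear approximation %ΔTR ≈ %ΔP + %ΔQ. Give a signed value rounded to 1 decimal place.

+4.6%

%ΔQ ≈ Ed × %ΔP = (-2.3) × (-3.53%) = +8.1190%
%ΔTR ≈ %ΔP + %ΔQ = (-3.53%) + (+8.1190%) = +4.5890%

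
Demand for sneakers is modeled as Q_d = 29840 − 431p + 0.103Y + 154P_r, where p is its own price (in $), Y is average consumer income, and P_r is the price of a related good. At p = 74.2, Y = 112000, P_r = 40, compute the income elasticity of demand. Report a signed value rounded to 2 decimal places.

0.74

At the given values, Q_d = 29840 − 431(74.2) + 0.103(112000) + 154(40) = 15555.8.
∂Q_d/∂Y = 0.103.
E = (0.103) × (112000/15555.8) = 0.7415…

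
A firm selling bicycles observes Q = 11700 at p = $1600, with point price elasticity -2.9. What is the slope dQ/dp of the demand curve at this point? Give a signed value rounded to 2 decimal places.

Ed = (dQ/dp)·(p/Q) ⇒ dQ/dp = Ed·Q/p = (-2.9)·11700/1600 = -21.2062…

-21.21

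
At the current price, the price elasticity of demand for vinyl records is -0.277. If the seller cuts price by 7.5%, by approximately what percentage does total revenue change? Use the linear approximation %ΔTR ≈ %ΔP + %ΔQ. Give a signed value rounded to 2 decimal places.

-5.42%

%ΔQ ≈ Ed × %ΔP = (-0.277) × (-7.5%) = +2.0775%
%ΔTR ≈ %ΔP + %ΔQ = (-7.5%) + (+2.0775%) = -5.4225%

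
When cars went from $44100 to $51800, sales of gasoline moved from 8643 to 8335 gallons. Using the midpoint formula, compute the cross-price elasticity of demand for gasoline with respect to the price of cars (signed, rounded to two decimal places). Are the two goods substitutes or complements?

%ΔQ_{gasoline} = (8335 − 8643)/avg = -308/8489 = -0.036282…
%ΔP_{cars} = (51800 − 44100)/avg = 7700/47950 = 0.160583…
E_cross = (-308/8489) / (7700/47950) = -0.2259…
E_cross < 0 ⇒ the goods are complements.

-0.23; complements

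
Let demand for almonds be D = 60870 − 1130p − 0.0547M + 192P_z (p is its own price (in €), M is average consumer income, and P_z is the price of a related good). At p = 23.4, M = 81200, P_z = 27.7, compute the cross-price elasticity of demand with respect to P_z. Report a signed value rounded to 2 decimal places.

At the given values, D = 60870 − 1130(23.4) − 0.0547(81200) + 192(27.7) = 35304.76.
∂D/∂P_z = 192.
E = (192) × (27.7/35304.76) = 0.1506…

0.15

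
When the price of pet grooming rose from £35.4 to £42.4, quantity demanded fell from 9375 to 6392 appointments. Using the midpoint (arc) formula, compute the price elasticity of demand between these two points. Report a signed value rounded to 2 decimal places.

%ΔQ = (6392 − 9375) / [(9375 + 6392)/2] = -2983/7883.5 = -0.378385…
%ΔP = (42.4 − 35.4) / [(35.4 + 42.4)/2] = 7/38.9 = 0.179948…
Arc Ed = %ΔQ / %ΔP = (-2983/7883.5) / (7/38.9) = -2.1027…

-2.10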